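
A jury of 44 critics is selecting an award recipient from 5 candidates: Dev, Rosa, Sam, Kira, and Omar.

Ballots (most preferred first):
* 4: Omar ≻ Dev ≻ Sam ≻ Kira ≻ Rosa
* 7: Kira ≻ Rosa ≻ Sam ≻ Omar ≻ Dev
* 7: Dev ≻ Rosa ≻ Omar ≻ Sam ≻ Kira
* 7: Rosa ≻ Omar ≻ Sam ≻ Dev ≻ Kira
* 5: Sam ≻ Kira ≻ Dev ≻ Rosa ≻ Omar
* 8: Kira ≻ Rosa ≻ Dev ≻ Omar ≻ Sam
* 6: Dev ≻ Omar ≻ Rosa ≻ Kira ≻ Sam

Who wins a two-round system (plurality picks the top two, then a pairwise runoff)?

Dev

Round 1 first-place votes: Dev 13, Rosa 7, Sam 5, Kira 15, Omar 4. Kira and Dev advance.
Runoff: Kira is ranked above Dev on 20 ballots, Dev above Kira on 24.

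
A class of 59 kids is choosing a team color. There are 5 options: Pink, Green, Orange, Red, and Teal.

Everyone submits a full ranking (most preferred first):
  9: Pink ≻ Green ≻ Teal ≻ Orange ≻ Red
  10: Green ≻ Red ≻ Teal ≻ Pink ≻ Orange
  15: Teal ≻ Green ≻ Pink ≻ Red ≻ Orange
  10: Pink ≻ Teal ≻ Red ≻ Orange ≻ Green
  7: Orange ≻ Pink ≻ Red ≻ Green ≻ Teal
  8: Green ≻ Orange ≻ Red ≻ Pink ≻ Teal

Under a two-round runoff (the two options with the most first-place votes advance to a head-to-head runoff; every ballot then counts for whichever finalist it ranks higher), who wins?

Green

Round 1 first-place votes: Pink 19, Green 18, Orange 7, Red 0, Teal 15. Pink and Green advance.
Runoff: Pink is ranked above Green on 26 ballots, Green above Pink on 33.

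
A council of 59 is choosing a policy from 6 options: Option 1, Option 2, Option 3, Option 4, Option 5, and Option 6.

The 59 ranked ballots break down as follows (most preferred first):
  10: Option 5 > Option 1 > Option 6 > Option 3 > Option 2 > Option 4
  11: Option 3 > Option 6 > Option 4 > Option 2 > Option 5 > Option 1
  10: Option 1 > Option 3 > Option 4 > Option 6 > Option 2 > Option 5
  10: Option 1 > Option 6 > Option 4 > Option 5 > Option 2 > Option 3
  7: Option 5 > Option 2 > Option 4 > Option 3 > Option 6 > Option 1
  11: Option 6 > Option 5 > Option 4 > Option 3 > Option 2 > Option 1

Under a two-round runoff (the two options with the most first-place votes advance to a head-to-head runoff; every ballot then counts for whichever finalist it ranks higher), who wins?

Round 1 first-place votes: Option 1 20, Option 2 0, Option 3 11, Option 4 0, Option 5 17, Option 6 11. Option 1 and Option 5 advance.
Runoff: Option 1 is ranked above Option 5 on 20 ballots, Option 5 above Option 1 on 39.

Option 5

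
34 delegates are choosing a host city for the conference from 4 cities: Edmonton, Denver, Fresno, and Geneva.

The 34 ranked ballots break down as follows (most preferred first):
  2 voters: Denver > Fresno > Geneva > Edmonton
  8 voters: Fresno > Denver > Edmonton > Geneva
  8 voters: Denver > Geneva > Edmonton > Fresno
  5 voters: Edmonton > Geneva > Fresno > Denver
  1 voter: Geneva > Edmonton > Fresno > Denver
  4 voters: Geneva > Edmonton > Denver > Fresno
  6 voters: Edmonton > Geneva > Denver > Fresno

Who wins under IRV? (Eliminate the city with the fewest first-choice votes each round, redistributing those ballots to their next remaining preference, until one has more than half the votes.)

Denver

Round 1: Edmonton 11, Denver 10, Fresno 8, Geneva 5. Geneva eliminated.
Round 2: Edmonton 16, Denver 10, Fresno 8. Fresno eliminated.
Round 3: Edmonton 16, Denver 18. Denver has a majority (≥18).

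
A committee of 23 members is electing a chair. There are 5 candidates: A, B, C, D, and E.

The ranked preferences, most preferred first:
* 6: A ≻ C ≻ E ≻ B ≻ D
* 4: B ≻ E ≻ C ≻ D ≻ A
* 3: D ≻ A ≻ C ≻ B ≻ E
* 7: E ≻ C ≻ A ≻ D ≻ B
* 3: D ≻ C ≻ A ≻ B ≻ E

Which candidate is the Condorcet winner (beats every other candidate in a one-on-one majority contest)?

C

C vs A: 14–9
C vs B: 19–4
C vs D: 17–6
C vs E: 12–11
C beats every other candidate.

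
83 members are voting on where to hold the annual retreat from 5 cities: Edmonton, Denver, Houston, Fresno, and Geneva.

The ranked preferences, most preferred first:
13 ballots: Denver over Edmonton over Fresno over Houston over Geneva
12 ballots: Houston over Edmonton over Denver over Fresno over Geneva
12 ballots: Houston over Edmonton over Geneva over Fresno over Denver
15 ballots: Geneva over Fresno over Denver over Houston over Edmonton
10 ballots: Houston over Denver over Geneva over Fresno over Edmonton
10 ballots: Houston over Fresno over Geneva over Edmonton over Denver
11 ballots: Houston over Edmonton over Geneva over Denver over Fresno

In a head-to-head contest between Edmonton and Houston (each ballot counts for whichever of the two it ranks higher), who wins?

Houston

Edmonton is ranked above Houston on 13 ballots; Houston above Edmonton on 70.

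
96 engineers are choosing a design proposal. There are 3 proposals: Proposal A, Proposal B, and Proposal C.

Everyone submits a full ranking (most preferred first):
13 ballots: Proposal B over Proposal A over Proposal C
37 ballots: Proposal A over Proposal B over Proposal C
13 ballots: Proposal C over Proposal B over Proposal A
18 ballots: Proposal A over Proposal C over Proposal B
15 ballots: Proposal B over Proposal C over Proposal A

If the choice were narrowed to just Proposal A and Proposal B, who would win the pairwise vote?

Proposal A

Proposal A is ranked above Proposal B on 55 ballots; Proposal B above Proposal A on 41.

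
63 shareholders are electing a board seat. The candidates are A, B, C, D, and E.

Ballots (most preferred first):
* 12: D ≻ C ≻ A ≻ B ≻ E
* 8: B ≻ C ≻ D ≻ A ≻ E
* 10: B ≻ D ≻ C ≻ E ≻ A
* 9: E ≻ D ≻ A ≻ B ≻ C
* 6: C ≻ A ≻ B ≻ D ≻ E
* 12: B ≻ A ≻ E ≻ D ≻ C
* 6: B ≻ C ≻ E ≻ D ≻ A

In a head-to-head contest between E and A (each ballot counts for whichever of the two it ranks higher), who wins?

E is ranked above A on 25 ballots; A above E on 38.

A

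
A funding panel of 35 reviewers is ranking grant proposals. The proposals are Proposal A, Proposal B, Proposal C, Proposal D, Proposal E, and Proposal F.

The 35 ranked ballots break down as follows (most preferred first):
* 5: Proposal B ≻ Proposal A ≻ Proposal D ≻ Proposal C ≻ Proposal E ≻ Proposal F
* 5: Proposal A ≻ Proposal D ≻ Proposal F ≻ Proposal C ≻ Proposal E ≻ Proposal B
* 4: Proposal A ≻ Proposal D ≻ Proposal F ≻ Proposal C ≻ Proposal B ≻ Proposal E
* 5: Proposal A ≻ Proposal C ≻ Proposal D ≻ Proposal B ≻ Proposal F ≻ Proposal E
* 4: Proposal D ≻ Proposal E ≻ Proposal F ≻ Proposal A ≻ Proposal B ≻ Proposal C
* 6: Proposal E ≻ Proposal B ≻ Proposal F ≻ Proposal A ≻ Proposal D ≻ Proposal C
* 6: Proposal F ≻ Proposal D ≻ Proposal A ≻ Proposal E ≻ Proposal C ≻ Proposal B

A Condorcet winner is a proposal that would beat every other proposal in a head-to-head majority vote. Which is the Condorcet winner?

Proposal A vs Proposal B: 24–11
Proposal A vs Proposal C: 35–0
Proposal A vs Proposal D: 25–10
Proposal A vs Proposal E: 25–10
Proposal A vs Proposal F: 19–16
Proposal A beats every other proposal.

Proposal A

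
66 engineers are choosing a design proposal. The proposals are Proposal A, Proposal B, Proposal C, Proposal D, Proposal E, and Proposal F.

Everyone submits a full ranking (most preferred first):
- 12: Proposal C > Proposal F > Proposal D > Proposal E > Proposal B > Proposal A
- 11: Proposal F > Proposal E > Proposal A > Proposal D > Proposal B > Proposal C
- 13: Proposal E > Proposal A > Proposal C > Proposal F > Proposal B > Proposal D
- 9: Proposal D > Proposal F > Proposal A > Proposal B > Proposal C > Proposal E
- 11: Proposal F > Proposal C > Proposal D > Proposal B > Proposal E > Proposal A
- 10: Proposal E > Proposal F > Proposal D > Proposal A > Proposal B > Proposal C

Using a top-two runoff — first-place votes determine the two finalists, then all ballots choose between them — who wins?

Proposal F

Round 1 first-place votes: Proposal A 0, Proposal B 0, Proposal C 12, Proposal D 9, Proposal E 23, Proposal F 22. Proposal E and Proposal F advance.
Runoff: Proposal E is ranked above Proposal F on 23 ballots, Proposal F above Proposal E on 43.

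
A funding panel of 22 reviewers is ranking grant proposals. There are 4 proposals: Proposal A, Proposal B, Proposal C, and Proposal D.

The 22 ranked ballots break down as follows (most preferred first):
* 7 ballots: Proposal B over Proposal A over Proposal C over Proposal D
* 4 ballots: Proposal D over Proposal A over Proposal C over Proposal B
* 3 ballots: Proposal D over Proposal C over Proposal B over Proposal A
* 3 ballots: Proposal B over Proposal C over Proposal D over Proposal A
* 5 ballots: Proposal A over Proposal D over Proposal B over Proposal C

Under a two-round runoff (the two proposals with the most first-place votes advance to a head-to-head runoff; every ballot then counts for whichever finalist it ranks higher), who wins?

Round 1 first-place votes: Proposal A 5, Proposal B 10, Proposal C 0, Proposal D 7. Proposal B and Proposal D advance.
Runoff: Proposal B is ranked above Proposal D on 10 ballots, Proposal D above Proposal B on 12.

Proposal D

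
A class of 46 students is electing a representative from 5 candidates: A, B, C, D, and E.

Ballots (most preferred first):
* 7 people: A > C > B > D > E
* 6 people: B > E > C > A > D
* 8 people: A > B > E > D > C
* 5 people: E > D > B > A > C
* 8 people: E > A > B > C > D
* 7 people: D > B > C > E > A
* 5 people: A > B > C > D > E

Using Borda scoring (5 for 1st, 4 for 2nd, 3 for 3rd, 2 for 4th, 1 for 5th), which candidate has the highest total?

A: 7×5 + 6×2 + 8×5 + 5×2 + 8×4 + 7×1 + 5×5 = 161
B: 7×3 + 6×5 + 8×4 + 5×3 + 8×3 + 7×4 + 5×4 = 170
C: 7×4 + 6×3 + 8×1 + 5×1 + 8×2 + 7×3 + 5×3 = 111
D: 7×2 + 6×1 + 8×2 + 5×4 + 8×1 + 7×5 + 5×2 = 109
E: 7×1 + 6×4 + 8×3 + 5×5 + 8×5 + 7×2 + 5×1 = 139

B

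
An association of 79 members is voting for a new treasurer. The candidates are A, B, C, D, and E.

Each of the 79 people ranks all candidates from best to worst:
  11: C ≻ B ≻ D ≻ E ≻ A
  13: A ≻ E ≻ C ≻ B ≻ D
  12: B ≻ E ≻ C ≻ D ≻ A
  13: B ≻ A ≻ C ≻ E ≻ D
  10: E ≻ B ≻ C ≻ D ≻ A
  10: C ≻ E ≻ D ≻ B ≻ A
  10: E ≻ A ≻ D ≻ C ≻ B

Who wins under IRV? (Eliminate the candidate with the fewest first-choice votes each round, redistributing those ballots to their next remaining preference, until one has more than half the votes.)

Round 1: A 13, B 25, C 21, D 0, E 20. D eliminated.
Round 2: A 13, B 25, C 21, E 20. A eliminated.
Round 3: B 25, C 21, E 33. C eliminated.
Round 4: B 36, E 43. E has a majority (≥40).

E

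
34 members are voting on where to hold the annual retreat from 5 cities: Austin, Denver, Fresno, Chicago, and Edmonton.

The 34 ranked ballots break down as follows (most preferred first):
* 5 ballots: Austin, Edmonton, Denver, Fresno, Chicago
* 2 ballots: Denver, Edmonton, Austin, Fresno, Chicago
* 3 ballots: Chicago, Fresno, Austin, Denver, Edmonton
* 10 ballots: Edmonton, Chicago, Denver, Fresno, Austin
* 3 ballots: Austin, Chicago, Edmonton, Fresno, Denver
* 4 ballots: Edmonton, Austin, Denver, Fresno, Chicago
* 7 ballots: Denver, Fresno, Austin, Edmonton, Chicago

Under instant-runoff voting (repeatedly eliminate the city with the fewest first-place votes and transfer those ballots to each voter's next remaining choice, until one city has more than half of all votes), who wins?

Round 1: Austin 8, Denver 9, Fresno 0, Chicago 3, Edmonton 14. Fresno eliminated.
Round 2: Austin 8, Denver 9, Chicago 3, Edmonton 14. Chicago eliminated.
Round 3: Austin 11, Denver 9, Edmonton 14. Denver eliminated.
Round 4: Austin 18, Edmonton 16. Austin has a majority (≥18).

Austin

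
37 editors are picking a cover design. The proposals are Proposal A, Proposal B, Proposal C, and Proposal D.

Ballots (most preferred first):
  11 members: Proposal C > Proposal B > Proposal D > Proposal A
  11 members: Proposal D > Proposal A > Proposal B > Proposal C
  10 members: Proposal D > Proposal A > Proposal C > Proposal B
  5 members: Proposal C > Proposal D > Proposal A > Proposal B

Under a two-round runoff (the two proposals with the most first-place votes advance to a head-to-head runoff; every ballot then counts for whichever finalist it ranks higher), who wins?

Round 1 first-place votes: Proposal A 0, Proposal B 0, Proposal C 16, Proposal D 21. Proposal D and Proposal C advance.
Runoff: Proposal D is ranked above Proposal C on 21 ballots, Proposal C above Proposal D on 16.

Proposal D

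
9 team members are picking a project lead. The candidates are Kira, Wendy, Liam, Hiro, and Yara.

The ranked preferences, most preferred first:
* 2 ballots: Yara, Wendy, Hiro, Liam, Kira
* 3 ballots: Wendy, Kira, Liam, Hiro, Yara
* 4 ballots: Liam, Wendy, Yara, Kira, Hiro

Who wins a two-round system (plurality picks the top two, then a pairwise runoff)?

Round 1 first-place votes: Kira 0, Wendy 3, Liam 4, Hiro 0, Yara 2. Liam and Wendy advance.
Runoff: Liam is ranked above Wendy on 4 ballots, Wendy above Liam on 5.

Wendy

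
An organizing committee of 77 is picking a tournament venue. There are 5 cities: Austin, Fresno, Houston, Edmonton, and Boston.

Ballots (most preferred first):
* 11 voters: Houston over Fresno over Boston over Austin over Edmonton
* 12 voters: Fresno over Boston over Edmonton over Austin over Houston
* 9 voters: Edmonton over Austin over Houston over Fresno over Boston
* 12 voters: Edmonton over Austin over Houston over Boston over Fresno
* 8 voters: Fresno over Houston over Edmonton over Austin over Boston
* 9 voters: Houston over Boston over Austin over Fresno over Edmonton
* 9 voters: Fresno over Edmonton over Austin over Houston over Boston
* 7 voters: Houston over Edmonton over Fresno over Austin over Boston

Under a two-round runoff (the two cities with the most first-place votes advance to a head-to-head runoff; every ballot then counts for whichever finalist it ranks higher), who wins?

Round 1 first-place votes: Austin 0, Fresno 29, Houston 27, Edmonton 21, Boston 0. Fresno and Houston advance.
Runoff: Fresno is ranked above Houston on 29 ballots, Houston above Fresno on 48.

Houston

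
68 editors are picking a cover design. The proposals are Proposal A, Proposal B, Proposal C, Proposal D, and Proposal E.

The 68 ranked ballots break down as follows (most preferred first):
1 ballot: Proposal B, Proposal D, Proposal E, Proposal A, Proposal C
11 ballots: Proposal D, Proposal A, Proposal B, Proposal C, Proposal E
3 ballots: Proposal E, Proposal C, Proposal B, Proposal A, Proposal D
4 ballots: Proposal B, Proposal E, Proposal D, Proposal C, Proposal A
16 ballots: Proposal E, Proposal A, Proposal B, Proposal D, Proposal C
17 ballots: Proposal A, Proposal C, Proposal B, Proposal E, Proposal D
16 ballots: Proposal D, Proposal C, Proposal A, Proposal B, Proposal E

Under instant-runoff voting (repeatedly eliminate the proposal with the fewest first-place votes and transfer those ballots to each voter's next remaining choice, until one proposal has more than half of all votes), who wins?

Round 1: Proposal A 17, Proposal B 5, Proposal C 0, Proposal D 27, Proposal E 19. Proposal C eliminated.
Round 2: Proposal A 17, Proposal B 5, Proposal D 27, Proposal E 19. Proposal B eliminated.
Round 3: Proposal A 17, Proposal D 28, Proposal E 23. Proposal A eliminated.
Round 4: Proposal D 28, Proposal E 40. Proposal E has a majority (≥35).

Proposal E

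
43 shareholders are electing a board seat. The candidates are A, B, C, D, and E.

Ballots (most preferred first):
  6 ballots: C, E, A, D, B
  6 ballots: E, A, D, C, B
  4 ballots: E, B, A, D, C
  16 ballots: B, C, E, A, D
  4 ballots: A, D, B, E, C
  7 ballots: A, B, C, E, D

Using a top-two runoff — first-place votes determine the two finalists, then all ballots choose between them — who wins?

A

Round 1 first-place votes: A 11, B 16, C 6, D 0, E 10. B and A advance.
Runoff: B is ranked above A on 20 ballots, A above B on 23.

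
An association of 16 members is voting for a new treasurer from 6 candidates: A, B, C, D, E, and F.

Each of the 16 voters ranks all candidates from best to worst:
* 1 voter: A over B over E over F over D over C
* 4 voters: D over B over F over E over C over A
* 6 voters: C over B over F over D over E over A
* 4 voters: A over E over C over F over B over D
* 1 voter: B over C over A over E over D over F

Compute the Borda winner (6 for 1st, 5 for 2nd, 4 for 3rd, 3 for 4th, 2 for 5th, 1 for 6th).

A: 1×6 + 4×1 + 6×1 + 4×6 + 1×4 = 44
B: 1×5 + 4×5 + 6×5 + 4×2 + 1×6 = 69
C: 1×1 + 4×2 + 6×6 + 4×4 + 1×5 = 66
D: 1×2 + 4×6 + 6×3 + 4×1 + 1×2 = 50
E: 1×4 + 4×3 + 6×2 + 4×5 + 1×3 = 51
F: 1×3 + 4×4 + 6×4 + 4×3 + 1×1 = 56

B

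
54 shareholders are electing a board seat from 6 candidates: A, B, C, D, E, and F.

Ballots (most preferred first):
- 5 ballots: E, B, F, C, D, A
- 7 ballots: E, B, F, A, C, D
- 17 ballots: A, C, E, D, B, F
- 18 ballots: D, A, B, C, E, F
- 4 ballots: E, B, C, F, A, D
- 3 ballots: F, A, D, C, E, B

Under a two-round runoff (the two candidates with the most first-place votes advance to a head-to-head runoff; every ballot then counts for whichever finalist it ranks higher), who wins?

Round 1 first-place votes: A 17, B 0, C 0, D 18, E 16, F 3. D and A advance.
Runoff: D is ranked above A on 23 ballots, A above D on 31.

A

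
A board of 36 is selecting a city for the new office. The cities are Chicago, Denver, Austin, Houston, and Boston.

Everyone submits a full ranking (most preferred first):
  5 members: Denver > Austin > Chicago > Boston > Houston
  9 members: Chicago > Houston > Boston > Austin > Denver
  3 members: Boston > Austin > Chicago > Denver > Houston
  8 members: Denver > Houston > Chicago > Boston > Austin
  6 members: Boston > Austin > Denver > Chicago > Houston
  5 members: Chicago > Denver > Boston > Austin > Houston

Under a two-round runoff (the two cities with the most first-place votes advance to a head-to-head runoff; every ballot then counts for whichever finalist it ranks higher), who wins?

Round 1 first-place votes: Chicago 14, Denver 13, Austin 0, Houston 0, Boston 9. Chicago and Denver advance.
Runoff: Chicago is ranked above Denver on 17 ballots, Denver above Chicago on 19.

Denver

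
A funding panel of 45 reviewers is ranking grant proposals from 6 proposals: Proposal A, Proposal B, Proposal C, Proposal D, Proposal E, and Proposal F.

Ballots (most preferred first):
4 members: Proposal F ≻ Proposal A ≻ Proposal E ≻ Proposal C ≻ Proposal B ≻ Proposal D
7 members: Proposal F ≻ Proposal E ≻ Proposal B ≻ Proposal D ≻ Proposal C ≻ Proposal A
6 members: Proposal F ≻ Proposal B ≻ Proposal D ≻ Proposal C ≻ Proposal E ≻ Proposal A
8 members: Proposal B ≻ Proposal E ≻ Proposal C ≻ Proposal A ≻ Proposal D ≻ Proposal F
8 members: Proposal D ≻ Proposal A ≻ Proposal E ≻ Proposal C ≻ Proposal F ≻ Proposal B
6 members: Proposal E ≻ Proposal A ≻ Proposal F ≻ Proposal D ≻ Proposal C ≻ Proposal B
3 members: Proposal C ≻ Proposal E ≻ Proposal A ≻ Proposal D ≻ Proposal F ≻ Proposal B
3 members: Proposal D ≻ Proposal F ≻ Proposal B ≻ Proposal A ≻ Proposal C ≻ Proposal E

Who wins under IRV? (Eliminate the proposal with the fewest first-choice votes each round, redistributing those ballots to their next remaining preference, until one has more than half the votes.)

Round 1: Proposal A 0, Proposal B 8, Proposal C 3, Proposal D 11, Proposal E 6, Proposal F 17. Proposal A eliminated.
Round 2: Proposal B 8, Proposal C 3, Proposal D 11, Proposal E 6, Proposal F 17. Proposal C eliminated.
Round 3: Proposal B 8, Proposal D 11, Proposal E 9, Proposal F 17. Proposal B eliminated.
Round 4: Proposal D 11, Proposal E 17, Proposal F 17. Proposal D eliminated.
Round 5: Proposal E 25, Proposal F 20. Proposal E has a majority (≥23).

Proposal E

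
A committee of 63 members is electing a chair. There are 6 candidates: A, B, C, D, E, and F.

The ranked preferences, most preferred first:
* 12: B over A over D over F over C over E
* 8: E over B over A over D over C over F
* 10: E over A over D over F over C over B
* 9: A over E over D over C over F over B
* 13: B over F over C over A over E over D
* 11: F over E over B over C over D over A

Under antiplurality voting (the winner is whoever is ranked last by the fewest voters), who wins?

Last-place votes: A 11, B 19, C 0, D 13, E 12, F 8.

C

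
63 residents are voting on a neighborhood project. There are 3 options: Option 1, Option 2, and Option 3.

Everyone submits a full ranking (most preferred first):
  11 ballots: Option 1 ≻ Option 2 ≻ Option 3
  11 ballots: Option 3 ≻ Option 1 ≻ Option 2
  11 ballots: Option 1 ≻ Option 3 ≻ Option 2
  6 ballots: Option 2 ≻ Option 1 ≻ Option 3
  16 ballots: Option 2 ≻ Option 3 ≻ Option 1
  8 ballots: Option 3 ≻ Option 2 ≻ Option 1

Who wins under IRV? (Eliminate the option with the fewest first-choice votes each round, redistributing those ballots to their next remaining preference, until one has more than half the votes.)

Option 1

Round 1: Option 1 22, Option 2 22, Option 3 19. Option 3 eliminated.
Round 2: Option 1 33, Option 2 30. Option 1 has a majority (≥32).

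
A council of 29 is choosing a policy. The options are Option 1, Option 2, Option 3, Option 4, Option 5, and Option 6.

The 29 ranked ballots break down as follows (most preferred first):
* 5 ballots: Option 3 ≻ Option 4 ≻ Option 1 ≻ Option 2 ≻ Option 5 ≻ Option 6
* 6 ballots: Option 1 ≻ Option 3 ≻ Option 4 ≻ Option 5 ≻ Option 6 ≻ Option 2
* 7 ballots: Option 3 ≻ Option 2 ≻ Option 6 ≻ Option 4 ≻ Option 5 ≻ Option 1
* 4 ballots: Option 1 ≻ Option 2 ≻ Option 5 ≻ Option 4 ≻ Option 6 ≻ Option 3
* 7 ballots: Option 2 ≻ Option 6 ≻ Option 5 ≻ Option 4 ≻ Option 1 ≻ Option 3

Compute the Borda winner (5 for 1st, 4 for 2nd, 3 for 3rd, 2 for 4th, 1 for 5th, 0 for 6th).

Option 2

Option 1: 5×3 + 6×5 + 7×0 + 4×5 + 7×1 = 72
Option 2: 5×2 + 6×0 + 7×4 + 4×4 + 7×5 = 89
Option 3: 5×5 + 6×4 + 7×5 + 4×0 + 7×0 = 84
Option 4: 5×4 + 6×3 + 7×2 + 4×2 + 7×2 = 74
Option 5: 5×1 + 6×2 + 7×1 + 4×3 + 7×3 = 57
Option 6: 5×0 + 6×1 + 7×3 + 4×1 + 7×4 = 59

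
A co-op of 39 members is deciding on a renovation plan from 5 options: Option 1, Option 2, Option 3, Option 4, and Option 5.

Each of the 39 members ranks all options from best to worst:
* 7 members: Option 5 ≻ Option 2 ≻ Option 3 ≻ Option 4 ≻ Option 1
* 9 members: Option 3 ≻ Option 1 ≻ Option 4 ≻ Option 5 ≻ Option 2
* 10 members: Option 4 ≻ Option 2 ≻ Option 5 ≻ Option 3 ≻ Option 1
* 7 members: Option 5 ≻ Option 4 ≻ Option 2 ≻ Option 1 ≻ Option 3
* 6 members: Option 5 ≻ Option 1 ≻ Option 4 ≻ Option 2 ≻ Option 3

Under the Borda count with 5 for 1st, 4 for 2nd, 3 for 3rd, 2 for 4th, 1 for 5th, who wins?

Option 1: 7×1 + 9×4 + 10×1 + 7×2 + 6×4 = 91
Option 2: 7×4 + 9×1 + 10×4 + 7×3 + 6×2 = 110
Option 3: 7×3 + 9×5 + 10×2 + 7×1 + 6×1 = 99
Option 4: 7×2 + 9×3 + 10×5 + 7×4 + 6×3 = 137
Option 5: 7×5 + 9×2 + 10×3 + 7×5 + 6×5 = 148

Option 5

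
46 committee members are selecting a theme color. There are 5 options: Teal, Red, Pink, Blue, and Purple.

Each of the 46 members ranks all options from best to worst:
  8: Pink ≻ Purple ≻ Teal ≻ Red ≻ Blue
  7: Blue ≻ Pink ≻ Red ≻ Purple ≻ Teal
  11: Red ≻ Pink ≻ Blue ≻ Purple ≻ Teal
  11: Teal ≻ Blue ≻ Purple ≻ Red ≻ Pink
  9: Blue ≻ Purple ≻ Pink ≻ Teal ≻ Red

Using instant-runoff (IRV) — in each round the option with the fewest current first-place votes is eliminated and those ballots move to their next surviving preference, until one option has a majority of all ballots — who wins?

Blue

Round 1: Teal 11, Red 11, Pink 8, Blue 16, Purple 0. Purple eliminated.
Round 2: Teal 11, Red 11, Pink 8, Blue 16. Pink eliminated.
Round 3: Teal 19, Red 11, Blue 16. Red eliminated.
Round 4: Teal 19, Blue 27. Blue has a majority (≥24).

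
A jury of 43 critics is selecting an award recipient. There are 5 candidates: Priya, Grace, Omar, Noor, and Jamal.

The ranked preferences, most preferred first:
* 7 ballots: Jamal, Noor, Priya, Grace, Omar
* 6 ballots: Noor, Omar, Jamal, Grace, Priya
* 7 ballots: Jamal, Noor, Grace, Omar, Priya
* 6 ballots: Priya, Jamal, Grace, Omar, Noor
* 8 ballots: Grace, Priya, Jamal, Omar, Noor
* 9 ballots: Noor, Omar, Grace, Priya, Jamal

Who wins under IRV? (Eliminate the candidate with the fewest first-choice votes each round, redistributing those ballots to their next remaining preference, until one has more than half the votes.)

Jamal

Round 1: Priya 6, Grace 8, Omar 0, Noor 15, Jamal 14. Omar eliminated.
Round 2: Priya 6, Grace 8, Noor 15, Jamal 14. Priya eliminated.
Round 3: Grace 8, Noor 15, Jamal 20. Grace eliminated.
Round 4: Noor 15, Jamal 28. Jamal has a majority (≥22).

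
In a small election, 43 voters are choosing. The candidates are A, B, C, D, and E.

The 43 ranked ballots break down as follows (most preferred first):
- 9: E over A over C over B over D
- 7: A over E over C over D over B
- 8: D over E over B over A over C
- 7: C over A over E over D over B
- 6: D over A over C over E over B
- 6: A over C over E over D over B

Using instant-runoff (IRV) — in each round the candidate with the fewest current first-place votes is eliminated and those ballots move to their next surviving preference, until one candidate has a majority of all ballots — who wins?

Round 1: A 13, B 0, C 7, D 14, E 9. B eliminated.
Round 2: A 13, C 7, D 14, E 9. C eliminated.
Round 3: A 20, D 14, E 9. E eliminated.
Round 4: A 29, D 14. A has a majority (≥22).

A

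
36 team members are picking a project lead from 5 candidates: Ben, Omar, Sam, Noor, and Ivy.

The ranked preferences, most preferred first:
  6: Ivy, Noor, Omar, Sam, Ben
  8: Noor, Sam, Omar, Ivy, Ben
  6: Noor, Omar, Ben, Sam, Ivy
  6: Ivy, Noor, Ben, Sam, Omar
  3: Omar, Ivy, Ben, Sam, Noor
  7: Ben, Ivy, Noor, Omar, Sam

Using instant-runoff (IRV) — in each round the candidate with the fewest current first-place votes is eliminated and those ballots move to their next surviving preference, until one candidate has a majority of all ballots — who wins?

Ivy

Round 1: Ben 7, Omar 3, Sam 0, Noor 14, Ivy 12. Sam eliminated.
Round 2: Ben 7, Omar 3, Noor 14, Ivy 12. Omar eliminated.
Round 3: Ben 7, Noor 14, Ivy 15. Ben eliminated.
Round 4: Noor 14, Ivy 22. Ivy has a majority (≥19).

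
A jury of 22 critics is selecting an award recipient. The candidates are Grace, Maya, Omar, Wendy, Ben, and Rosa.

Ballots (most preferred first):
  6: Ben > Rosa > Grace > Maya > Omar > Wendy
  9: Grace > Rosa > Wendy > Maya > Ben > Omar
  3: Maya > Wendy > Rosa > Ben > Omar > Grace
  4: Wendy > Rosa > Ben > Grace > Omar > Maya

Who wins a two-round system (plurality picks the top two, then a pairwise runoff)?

Round 1 first-place votes: Grace 9, Maya 3, Omar 0, Wendy 4, Ben 6, Rosa 0. Grace and Ben advance.
Runoff: Grace is ranked above Ben on 9 ballots, Ben above Grace on 13.

Ben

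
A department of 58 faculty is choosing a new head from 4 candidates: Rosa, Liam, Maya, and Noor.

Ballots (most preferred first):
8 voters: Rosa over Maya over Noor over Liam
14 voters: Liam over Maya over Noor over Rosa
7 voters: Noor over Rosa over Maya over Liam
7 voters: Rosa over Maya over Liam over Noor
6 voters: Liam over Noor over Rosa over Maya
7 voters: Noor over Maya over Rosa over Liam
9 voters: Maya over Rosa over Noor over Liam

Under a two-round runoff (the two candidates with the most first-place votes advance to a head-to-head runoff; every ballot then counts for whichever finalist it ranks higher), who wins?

Round 1 first-place votes: Rosa 15, Liam 20, Maya 9, Noor 14. Liam and Rosa advance.
Runoff: Liam is ranked above Rosa on 20 ballots, Rosa above Liam on 38.

Rosa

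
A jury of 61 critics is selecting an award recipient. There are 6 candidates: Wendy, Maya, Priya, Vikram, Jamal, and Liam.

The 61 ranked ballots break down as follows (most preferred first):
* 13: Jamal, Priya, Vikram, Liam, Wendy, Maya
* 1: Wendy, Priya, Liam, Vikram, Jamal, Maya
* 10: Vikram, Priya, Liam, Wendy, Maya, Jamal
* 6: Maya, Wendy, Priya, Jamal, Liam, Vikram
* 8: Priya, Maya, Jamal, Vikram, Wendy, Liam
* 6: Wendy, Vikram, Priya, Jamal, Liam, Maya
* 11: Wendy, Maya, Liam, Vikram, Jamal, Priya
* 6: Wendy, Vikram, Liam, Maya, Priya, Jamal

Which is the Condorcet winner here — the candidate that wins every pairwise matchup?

Vikram vs Wendy: 31–30
Vikram vs Maya: 36–25
Vikram vs Priya: 33–28
Vikram vs Jamal: 34–27
Vikram vs Liam: 43–18
Vikram beats every other candidate.

Vikram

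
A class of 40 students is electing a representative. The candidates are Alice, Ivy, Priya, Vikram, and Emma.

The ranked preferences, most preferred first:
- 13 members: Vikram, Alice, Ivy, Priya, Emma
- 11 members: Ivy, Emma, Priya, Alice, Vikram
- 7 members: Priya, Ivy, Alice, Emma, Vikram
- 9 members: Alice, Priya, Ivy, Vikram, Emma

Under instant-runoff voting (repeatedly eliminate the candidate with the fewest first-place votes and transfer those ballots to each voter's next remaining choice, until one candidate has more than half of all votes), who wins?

Round 1: Alice 9, Ivy 11, Priya 7, Vikram 13, Emma 0. Emma eliminated.
Round 2: Alice 9, Ivy 11, Priya 7, Vikram 13. Priya eliminated.
Round 3: Alice 9, Ivy 18, Vikram 13. Alice eliminated.
Round 4: Ivy 27, Vikram 13. Ivy has a majority (≥21).

Ivy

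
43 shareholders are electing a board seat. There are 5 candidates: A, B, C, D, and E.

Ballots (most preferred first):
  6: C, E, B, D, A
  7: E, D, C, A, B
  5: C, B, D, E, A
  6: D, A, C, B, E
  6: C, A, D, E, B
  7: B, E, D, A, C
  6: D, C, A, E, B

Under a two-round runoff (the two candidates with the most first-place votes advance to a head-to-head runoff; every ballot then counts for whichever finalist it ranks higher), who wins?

Round 1 first-place votes: A 0, B 7, C 17, D 12, E 7. C and D advance.
Runoff: C is ranked above D on 17 ballots, D above C on 26.

D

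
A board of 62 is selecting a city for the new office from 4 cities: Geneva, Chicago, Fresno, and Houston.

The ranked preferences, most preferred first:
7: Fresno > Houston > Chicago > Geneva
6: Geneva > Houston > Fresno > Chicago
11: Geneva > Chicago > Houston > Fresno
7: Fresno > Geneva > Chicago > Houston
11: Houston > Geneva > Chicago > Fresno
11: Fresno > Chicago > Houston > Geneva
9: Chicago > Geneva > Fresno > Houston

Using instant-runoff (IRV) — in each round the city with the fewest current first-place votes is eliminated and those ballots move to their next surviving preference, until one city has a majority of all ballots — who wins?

Round 1: Geneva 17, Chicago 9, Fresno 25, Houston 11. Chicago eliminated.
Round 2: Geneva 26, Fresno 25, Houston 11. Houston eliminated.
Round 3: Geneva 37, Fresno 25. Geneva has a majority (≥32).

Geneva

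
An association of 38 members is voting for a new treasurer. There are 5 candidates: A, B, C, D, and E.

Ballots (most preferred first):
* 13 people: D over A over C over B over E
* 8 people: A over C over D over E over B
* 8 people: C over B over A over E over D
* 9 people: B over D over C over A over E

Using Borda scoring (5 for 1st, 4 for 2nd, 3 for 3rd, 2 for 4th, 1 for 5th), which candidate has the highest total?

A: 13×4 + 8×5 + 8×3 + 9×2 = 134
B: 13×2 + 8×1 + 8×4 + 9×5 = 111
C: 13×3 + 8×4 + 8×5 + 9×3 = 138
D: 13×5 + 8×3 + 8×1 + 9×4 = 133
E: 13×1 + 8×2 + 8×2 + 9×1 = 54

C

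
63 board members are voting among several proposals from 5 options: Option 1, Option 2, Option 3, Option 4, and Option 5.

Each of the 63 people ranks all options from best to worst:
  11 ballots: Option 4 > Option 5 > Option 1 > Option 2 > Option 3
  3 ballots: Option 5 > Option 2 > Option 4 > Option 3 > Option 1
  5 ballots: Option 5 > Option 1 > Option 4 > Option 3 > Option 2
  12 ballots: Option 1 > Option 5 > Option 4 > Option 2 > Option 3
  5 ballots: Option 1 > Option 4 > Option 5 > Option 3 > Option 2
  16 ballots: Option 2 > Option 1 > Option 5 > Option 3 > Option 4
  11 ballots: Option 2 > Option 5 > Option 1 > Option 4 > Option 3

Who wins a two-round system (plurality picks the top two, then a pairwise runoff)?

Option 1

Round 1 first-place votes: Option 1 17, Option 2 27, Option 3 0, Option 4 11, Option 5 8. Option 2 and Option 1 advance.
Runoff: Option 2 is ranked above Option 1 on 30 ballots, Option 1 above Option 2 on 33.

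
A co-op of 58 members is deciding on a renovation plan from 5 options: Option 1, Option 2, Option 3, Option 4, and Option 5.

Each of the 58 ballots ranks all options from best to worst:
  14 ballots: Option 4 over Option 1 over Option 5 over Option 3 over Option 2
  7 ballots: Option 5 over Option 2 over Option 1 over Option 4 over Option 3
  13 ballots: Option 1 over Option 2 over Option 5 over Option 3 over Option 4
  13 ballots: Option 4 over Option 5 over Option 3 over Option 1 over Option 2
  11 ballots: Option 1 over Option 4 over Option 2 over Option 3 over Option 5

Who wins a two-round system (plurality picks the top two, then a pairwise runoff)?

Round 1 first-place votes: Option 1 24, Option 2 0, Option 3 0, Option 4 27, Option 5 7. Option 4 and Option 1 advance.
Runoff: Option 4 is ranked above Option 1 on 27 ballots, Option 1 above Option 4 on 31.

Option 1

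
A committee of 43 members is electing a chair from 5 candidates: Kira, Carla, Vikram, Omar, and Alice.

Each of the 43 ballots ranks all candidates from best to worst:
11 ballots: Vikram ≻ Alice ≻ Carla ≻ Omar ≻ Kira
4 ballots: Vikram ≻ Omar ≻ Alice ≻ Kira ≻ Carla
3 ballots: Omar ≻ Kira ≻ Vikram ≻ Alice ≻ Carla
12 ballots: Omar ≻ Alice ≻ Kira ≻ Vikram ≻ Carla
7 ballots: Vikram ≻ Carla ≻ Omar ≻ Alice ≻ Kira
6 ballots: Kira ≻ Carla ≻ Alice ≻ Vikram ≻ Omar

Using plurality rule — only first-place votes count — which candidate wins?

First-place votes: Kira 6, Carla 0, Vikram 22, Omar 15, Alice 0.

Vikram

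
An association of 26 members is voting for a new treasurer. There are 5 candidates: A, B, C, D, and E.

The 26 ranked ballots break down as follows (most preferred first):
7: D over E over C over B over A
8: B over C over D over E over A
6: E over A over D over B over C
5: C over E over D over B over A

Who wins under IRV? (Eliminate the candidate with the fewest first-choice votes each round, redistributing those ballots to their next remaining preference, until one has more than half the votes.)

Round 1: A 0, B 8, C 5, D 7, E 6. A eliminated.
Round 2: B 8, C 5, D 7, E 6. C eliminated.
Round 3: B 8, D 7, E 11. D eliminated.
Round 4: B 8, E 18. E has a majority (≥14).

E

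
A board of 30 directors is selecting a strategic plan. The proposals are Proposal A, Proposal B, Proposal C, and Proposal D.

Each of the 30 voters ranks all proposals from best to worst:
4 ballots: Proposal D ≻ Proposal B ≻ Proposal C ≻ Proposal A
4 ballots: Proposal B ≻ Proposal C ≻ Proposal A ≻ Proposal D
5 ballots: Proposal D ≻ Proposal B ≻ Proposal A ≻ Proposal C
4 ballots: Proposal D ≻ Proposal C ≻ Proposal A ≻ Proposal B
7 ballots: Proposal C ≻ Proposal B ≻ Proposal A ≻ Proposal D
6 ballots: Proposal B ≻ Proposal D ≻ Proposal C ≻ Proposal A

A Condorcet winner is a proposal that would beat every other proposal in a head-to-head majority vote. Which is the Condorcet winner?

Proposal B

Proposal B vs Proposal A: 26–4
Proposal B vs Proposal C: 19–11
Proposal B vs Proposal D: 17–13
Proposal B beats every other proposal.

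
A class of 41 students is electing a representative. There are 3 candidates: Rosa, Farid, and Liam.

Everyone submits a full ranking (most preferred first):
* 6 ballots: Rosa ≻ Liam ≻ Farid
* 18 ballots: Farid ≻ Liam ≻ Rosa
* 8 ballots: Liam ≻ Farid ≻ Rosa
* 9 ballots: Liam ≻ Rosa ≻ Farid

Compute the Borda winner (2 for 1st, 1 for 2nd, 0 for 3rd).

Liam

Rosa: 6×2 + 18×0 + 8×0 + 9×1 = 21
Farid: 6×0 + 18×2 + 8×1 + 9×0 = 44
Liam: 6×1 + 18×1 + 8×2 + 9×2 = 58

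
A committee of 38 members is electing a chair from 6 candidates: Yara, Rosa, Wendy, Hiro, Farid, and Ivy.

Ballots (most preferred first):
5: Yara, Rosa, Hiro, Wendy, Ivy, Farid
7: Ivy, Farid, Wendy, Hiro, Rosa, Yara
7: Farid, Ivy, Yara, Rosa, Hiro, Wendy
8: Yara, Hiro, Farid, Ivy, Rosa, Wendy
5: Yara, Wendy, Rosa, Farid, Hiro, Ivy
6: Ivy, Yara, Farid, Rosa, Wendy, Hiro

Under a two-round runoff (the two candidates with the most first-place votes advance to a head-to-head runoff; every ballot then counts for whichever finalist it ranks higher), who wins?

Round 1 first-place votes: Yara 18, Rosa 0, Wendy 0, Hiro 0, Farid 7, Ivy 13. Yara and Ivy advance.
Runoff: Yara is ranked above Ivy on 18 ballots, Ivy above Yara on 20.

Ivy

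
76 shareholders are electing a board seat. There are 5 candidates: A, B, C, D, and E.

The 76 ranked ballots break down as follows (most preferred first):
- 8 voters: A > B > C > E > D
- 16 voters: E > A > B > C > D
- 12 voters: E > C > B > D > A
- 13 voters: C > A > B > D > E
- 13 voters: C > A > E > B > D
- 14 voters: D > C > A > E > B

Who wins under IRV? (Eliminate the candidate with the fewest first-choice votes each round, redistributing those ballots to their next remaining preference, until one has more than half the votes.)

Round 1: A 8, B 0, C 26, D 14, E 28. B eliminated.
Round 2: A 8, C 26, D 14, E 28. A eliminated.
Round 3: C 34, D 14, E 28. D eliminated.
Round 4: C 48, E 28. C has a majority (≥39).

C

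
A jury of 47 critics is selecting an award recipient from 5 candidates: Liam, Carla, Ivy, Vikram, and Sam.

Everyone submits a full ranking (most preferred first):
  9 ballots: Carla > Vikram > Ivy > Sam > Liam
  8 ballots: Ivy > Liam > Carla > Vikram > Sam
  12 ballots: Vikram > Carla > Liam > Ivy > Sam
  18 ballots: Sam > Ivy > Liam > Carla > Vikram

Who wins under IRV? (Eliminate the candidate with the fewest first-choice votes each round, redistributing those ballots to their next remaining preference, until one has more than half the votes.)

Carla

Round 1: Liam 0, Carla 9, Ivy 8, Vikram 12, Sam 18. Liam eliminated.
Round 2: Carla 9, Ivy 8, Vikram 12, Sam 18. Ivy eliminated.
Round 3: Carla 17, Vikram 12, Sam 18. Vikram eliminated.
Round 4: Carla 29, Sam 18. Carla has a majority (≥24).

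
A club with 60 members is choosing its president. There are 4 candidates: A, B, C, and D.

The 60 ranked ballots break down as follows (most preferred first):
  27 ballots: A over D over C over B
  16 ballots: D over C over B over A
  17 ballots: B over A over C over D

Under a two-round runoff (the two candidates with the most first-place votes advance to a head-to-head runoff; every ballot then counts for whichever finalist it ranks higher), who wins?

B

Round 1 first-place votes: A 27, B 17, C 0, D 16. A and B advance.
Runoff: A is ranked above B on 27 ballots, B above A on 33.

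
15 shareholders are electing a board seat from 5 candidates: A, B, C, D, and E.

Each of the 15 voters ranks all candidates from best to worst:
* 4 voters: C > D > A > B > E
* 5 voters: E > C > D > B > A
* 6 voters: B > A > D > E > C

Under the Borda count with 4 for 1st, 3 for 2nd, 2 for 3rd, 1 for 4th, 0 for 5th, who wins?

D

A: 4×2 + 5×0 + 6×3 = 26
B: 4×1 + 5×1 + 6×4 = 33
C: 4×4 + 5×3 + 6×0 = 31
D: 4×3 + 5×2 + 6×2 = 34
E: 4×0 + 5×4 + 6×1 = 26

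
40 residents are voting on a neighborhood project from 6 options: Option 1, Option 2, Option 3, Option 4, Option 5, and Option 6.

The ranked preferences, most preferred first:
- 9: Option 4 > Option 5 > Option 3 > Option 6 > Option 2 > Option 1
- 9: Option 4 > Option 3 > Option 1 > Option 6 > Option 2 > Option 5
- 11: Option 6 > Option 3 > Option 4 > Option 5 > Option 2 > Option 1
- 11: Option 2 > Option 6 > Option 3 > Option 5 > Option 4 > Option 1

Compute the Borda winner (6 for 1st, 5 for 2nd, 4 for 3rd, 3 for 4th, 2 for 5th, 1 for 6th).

Option 1: 9×1 + 9×4 + 11×1 + 11×1 = 67
Option 2: 9×2 + 9×2 + 11×2 + 11×6 = 124
Option 3: 9×4 + 9×5 + 11×5 + 11×4 = 180
Option 4: 9×6 + 9×6 + 11×4 + 11×2 = 174
Option 5: 9×5 + 9×1 + 11×3 + 11×3 = 120
Option 6: 9×3 + 9×3 + 11×6 + 11×5 = 175

Option 3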